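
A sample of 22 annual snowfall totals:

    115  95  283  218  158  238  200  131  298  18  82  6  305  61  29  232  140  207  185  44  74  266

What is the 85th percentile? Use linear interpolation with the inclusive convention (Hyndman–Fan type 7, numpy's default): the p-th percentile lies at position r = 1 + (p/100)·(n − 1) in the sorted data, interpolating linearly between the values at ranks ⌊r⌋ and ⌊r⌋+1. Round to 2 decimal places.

Sorted: 6, 18, 29, 44, 61, 74, 82, 95, 115, 131, 140, 158, 185, 200, 207, 218, 232, 238, 266, 283, 298, 305.
n = 22.
r = 1 + (85/100)·(22 − 1) = 1 + 17.85 = 18.85.
Rank 18 is 238 and rank 19 is 266.
Interpolate: 238 + 0.85·(266 − 238) = 238 + 0.85·28 = 261.8.

261.80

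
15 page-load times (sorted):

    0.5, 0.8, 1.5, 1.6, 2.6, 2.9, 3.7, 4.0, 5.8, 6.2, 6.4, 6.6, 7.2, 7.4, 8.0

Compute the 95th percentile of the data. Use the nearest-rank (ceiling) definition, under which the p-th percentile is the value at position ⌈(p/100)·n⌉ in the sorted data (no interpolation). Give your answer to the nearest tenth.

8.0

n = 15.
Position = ⌈95/100 · 15⌉ = ⌈14.25⌉ = 15.
The value at rank 15 is 8.0.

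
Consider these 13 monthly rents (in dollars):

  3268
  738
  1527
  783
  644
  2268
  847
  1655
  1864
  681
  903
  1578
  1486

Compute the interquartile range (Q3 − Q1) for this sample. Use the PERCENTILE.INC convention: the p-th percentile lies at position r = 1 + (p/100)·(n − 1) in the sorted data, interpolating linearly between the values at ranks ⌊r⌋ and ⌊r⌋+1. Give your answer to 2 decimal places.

872.00

Sorted: 644, 681, 738, 783, 847, 903, 1486, 1527, 1578, 1655, 1864, 2268, 3268.
n = 13.
P25: r = 4 (integer) → 783.
P75: r = 10 (integer) → 1655.
Difference: 1655 − 783 = 872.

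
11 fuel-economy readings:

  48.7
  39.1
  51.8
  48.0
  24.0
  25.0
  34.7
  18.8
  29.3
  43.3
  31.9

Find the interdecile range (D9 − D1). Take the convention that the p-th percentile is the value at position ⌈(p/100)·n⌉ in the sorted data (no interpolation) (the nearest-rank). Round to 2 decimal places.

24.70

Sorted: 18.8, 24.0, 25.0, 29.3, 31.9, 34.7, 39.1, 43.3, 48.0, 48.7, 51.8.
n = 11.
P10: rank ⌈10/100·11⌉ = 2 → 24.
P90: rank ⌈90/100·11⌉ = 10 → 48.7.
Difference: 48.7 − 24 = 24.7.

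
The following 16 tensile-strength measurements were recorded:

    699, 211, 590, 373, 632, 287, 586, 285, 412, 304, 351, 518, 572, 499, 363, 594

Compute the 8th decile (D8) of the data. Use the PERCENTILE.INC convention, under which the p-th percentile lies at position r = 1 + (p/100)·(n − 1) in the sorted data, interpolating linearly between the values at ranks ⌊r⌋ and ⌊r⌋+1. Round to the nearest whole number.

590

Sorted: 211, 285, 287, 304, 351, 363, 373, 412, 499, 518, 572, 586, 590, 594, 632, 699.
n = 16.
r = 1 + (80/100)·(16 − 1) = 1 + 12 = 13.
r is an integer, so P80 is the value at rank 13: 590.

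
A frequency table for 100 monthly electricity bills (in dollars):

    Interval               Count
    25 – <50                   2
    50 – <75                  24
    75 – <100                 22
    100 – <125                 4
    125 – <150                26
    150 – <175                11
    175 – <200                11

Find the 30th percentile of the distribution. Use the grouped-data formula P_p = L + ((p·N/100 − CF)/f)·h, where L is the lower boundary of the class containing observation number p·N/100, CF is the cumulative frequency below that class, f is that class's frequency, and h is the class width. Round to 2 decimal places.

79.55

N = 100; target position k = 30/100 · 100 = 30.
Cumulative frequencies: 2, 26, 48, 52, 78, 89, 100.
Observation 30 falls in the class 75 – <100.
L = 75, CF = 26, f = 22, h = 25.
P30 = 75 + ((30 − 26)/22)·25 = 75 + 4.54545 = 79.5455.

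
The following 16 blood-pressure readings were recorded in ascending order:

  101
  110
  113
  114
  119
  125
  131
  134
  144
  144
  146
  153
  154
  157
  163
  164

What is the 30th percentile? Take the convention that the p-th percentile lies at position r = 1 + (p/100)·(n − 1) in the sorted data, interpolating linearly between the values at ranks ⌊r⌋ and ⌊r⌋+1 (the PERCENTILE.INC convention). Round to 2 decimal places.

122.00

n = 16.
r = 1 + (30/100)·(16 − 1) = 1 + 4.5 = 5.5.
Rank 5 is 119 and rank 6 is 125.
Interpolate: 119 + 0.5·(125 − 119) = 119 + 0.5·6 = 122.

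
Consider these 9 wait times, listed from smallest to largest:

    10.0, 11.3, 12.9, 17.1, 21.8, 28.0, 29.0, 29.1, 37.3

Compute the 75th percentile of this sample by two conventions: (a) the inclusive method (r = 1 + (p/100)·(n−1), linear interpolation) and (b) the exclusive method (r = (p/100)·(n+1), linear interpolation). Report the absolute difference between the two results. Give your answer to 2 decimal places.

n = 9.
(a) r = 7 → value at rank 7 = 29.
(b) r = 7.5; between ranks 7 (29.0) and 8 (29.1): 29.05.
|29 − 29.05| = 0.05.

0.05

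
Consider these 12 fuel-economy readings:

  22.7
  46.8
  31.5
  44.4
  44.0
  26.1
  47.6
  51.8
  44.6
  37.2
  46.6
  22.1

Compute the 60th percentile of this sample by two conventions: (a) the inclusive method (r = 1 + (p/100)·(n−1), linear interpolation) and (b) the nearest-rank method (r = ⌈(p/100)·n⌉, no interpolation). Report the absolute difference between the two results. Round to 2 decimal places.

Sorted: 22.1, 22.7, 26.1, 31.5, 37.2, 44.0, 44.4, 44.6, 46.6, 46.8, 47.6, 51.8.
n = 12.
(a) r = 7.6; between ranks 7 (44.4) and 8 (44.6): 44.52.
(b) the nearest-rank method: rank 8 → 44.6.
|44.52 − 44.6| = 0.08.

0.08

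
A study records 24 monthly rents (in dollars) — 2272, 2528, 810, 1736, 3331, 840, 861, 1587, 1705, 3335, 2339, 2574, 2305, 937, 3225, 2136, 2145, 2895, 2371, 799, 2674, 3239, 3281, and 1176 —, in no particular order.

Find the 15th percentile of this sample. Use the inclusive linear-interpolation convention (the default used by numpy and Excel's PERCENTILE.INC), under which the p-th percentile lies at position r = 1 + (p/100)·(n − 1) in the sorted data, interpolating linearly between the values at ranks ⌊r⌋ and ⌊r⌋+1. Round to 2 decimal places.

895.20

Sorted: 799, 810, 840, 861, 937, 1176, 1587, 1705, 1736, 2136, 2145, 2272, 2305, 2339, 2371, 2528, 2574, 2674, 2895, 3225, 3239, 3281, 3331, 3335.
n = 24.
r = 1 + (15/100)·(24 − 1) = 1 + 3.45 = 4.45.
Rank 4 is 861 and rank 5 is 937.
Interpolate: 861 + 0.45·(937 − 861) = 861 + 0.45·76 = 895.2.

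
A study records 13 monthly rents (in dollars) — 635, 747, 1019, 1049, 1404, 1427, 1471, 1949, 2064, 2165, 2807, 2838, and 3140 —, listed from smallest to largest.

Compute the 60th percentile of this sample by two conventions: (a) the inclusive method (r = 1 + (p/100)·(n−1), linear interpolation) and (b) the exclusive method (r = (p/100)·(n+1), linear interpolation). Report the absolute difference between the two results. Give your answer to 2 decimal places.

23.00

n = 13.
(a) r = 8.2; between ranks 8 (1949) and 9 (2064): 1972.
(b) r = 8.4; between ranks 8 (1949) and 9 (2064): 1995.
|1972 − 1995| = 23.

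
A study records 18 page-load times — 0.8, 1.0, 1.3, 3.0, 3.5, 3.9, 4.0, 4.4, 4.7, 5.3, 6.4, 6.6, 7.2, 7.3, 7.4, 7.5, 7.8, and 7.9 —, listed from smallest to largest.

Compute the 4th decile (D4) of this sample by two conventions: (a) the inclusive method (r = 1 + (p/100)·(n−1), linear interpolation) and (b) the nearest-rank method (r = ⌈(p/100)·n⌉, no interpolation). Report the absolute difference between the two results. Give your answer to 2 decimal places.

0.08

n = 18.
(a) r = 7.8; between ranks 7 (4.0) and 8 (4.4): 4.32.
(b) the nearest-rank method: rank 8 → 4.4.
|4.32 − 4.4| = 0.08.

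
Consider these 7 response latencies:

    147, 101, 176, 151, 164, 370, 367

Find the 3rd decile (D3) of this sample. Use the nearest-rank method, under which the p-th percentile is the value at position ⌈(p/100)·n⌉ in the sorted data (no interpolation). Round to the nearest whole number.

151

Sorted: 101, 147, 151, 164, 176, 367, 370.
n = 7.
Position = ⌈30/100 · 7⌉ = ⌈2.1⌉ = 3.
The value at rank 3 is 151.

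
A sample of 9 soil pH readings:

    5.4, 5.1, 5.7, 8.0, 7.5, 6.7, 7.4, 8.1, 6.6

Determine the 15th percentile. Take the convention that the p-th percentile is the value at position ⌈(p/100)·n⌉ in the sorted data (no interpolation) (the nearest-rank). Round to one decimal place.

5.4

Sorted: 5.1, 5.4, 5.7, 6.6, 6.7, 7.4, 7.5, 8.0, 8.1.
n = 9.
Position = ⌈15/100 · 9⌉ = ⌈1.35⌉ = 2.
The value at rank 2 is 5.4.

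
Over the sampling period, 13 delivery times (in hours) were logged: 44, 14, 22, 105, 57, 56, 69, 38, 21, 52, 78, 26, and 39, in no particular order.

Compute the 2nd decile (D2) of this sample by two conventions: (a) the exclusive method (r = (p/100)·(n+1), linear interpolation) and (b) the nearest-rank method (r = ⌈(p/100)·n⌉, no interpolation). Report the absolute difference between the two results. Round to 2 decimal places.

0.20

Sorted: 14, 21, 22, 26, 38, 39, 44, 52, 56, 57, 69, 78, 105.
n = 13.
(a) r = 2.8; between ranks 2 (21) and 3 (22): 21.8.
(b) the nearest-rank method: rank 3 → 22.
|21.8 − 22| = 0.2.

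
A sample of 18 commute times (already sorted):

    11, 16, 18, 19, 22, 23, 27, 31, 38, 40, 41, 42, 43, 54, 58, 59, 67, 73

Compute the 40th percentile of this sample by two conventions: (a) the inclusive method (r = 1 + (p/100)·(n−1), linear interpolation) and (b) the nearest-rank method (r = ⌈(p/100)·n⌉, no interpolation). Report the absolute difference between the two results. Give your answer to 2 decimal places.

0.80

n = 18.
(a) r = 7.8; between ranks 7 (27) and 8 (31): 30.2.
(b) the nearest-rank method: rank 8 → 31.
|30.2 − 31| = 0.8.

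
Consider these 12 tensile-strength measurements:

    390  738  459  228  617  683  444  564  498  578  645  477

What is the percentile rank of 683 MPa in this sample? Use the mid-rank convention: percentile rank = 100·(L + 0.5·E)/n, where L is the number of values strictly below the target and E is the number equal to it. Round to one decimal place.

87.5

Sorted: 228, 390, 444, 459, 477, 498, 564, 578, 617, 645, 683, 738.
Count below 683: L = 10; count equal: E = 1; n = 12.
Percentile rank = 100·(10 + 0.5·1)/12 = 100·10.5/12 = 87.5.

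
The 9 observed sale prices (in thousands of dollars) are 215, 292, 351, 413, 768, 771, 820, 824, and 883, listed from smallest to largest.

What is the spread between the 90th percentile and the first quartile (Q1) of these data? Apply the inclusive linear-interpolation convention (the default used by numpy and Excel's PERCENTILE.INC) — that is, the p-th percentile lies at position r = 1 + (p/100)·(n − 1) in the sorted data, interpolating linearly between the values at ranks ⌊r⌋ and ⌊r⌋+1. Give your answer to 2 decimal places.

n = 9.
P25: r = 3 (integer) → 351.
P90: r = 8.2; ranks 8–9 are 824, 883; interpolating gives 835.8.
Difference: 835.8 − 351 = 484.8.

484.80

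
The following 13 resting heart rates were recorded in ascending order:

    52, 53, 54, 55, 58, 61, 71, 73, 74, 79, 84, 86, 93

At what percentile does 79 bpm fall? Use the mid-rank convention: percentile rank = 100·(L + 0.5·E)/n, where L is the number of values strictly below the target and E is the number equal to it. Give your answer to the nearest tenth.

Count below 79: L = 9; count equal: E = 1; n = 13.
Percentile rank = 100·(9 + 0.5·1)/13 = 100·9.5/13 = 73.08.

73.1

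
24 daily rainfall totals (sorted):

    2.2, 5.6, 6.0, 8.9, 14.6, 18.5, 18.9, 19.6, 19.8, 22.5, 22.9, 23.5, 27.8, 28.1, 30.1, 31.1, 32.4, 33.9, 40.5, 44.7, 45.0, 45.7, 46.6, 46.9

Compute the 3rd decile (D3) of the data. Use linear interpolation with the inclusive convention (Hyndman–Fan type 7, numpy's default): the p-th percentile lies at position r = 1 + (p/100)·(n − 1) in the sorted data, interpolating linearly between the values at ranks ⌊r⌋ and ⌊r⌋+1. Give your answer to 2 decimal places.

19.53

n = 24.
r = 1 + (30/100)·(24 − 1) = 1 + 6.9 = 7.9.
Rank 7 is 18.9 and rank 8 is 19.6.
Interpolate: 18.9 + 0.9·(19.6 − 18.9) = 18.9 + 0.9·0.7 = 19.53.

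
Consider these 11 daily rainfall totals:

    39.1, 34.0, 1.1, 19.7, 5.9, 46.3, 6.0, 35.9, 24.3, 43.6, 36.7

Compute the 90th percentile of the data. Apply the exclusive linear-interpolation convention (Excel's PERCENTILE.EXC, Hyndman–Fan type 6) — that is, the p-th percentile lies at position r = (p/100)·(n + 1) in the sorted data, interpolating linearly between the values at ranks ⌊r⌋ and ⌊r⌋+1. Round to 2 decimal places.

Sorted: 1.1, 5.9, 6.0, 19.7, 24.3, 34.0, 35.9, 36.7, 39.1, 43.6, 46.3.
n = 11.
r = (90/100)·(11 + 1) = 10.8.
Rank 10 is 43.6 and rank 11 is 46.3.
Interpolate: 43.6 + 0.8·(46.3 − 43.6) = 43.6 + 0.8·2.7 = 45.76.

45.76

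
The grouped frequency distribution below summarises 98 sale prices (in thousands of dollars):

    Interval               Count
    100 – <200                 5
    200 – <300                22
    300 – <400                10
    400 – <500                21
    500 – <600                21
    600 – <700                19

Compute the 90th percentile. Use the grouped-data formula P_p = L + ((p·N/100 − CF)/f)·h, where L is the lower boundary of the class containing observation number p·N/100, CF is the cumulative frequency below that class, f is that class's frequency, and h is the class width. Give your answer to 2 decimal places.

648.42

N = 98; target position k = 90/100 · 98 = 88.2.
Cumulative frequencies: 5, 27, 37, 58, 79, 98.
Observation 88.2 falls in the class 600 – <700.
L = 600, CF = 79, f = 19, h = 100.
P90 = 600 + ((88.2 − 79)/19)·100 = 600 + 48.4211 = 648.421.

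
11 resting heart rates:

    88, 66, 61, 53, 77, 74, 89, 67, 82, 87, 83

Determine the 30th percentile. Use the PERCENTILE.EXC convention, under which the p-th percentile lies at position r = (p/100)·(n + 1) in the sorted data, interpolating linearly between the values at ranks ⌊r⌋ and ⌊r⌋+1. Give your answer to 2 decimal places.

66.60

Sorted: 53, 61, 66, 67, 74, 77, 82, 83, 87, 88, 89.
n = 11.
r = (30/100)·(11 + 1) = 3.6.
Rank 3 is 66 and rank 4 is 67.
Interpolate: 66 + 0.6·(67 − 66) = 66 + 0.6·1 = 66.6.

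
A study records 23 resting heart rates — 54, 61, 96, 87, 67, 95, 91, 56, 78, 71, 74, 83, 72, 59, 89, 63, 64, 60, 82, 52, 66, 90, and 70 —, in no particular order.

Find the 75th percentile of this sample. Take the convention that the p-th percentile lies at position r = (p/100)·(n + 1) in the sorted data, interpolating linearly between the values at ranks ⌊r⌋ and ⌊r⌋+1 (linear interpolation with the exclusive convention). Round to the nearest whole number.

87

Sorted: 52, 54, 56, 59, 60, 61, 63, 64, 66, 67, 70, 71, 72, 74, 78, 82, 83, 87, 89, 90, 91, 95, 96.
n = 23.
r = (75/100)·(23 + 1) = 18.
r is an integer, so P75 is the value at rank 18: 87.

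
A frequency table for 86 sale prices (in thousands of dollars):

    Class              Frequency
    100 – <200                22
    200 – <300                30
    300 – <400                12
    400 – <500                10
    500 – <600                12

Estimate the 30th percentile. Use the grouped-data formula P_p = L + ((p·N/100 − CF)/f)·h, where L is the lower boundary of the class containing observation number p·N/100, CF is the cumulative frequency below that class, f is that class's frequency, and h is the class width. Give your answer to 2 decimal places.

N = 86; target position k = 30/100 · 86 = 25.8.
Cumulative frequencies: 22, 52, 64, 74, 86.
Observation 25.8 falls in the class 200 – <300.
L = 200, CF = 22, f = 30, h = 100.
P30 = 200 + ((25.8 − 22)/30)·100 = 200 + 12.6667 = 212.667.

212.67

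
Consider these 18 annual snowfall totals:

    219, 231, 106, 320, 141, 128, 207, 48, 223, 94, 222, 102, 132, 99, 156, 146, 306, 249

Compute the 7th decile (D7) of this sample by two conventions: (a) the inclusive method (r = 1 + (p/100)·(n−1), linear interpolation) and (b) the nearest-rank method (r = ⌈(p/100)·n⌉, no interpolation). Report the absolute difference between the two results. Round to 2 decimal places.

Sorted: 48, 94, 99, 102, 106, 128, 132, 141, 146, 156, 207, 219, 222, 223, 231, 249, 306, 320.
n = 18.
(a) r = 12.9; between ranks 12 (219) and 13 (222): 221.7.
(b) the nearest-rank method: rank 13 → 222.
|221.7 − 222| = 0.3.

0.30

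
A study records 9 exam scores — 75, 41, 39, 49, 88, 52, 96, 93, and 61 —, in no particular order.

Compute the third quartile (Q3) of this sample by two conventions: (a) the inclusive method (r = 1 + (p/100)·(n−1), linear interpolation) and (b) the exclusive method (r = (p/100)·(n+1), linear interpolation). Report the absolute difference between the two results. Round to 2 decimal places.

Sorted: 39, 41, 49, 52, 61, 75, 88, 93, 96.
n = 9.
(a) r = 7 → value at rank 7 = 88.
(b) r = 7.5; between ranks 7 (88) and 8 (93): 90.5.
|88 − 90.5| = 2.5.

2.50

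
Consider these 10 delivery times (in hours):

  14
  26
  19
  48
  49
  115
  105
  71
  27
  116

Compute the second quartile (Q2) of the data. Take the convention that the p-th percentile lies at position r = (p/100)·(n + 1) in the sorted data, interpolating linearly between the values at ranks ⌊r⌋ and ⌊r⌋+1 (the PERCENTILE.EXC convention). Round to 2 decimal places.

48.50

Sorted: 14, 19, 26, 27, 48, 49, 71, 105, 115, 116.
n = 10.
r = (50/100)·(10 + 1) = 5.5.
Rank 5 is 48 and rank 6 is 49.
Interpolate: 48 + 0.5·(49 − 48) = 48 + 0.5·1 = 48.5.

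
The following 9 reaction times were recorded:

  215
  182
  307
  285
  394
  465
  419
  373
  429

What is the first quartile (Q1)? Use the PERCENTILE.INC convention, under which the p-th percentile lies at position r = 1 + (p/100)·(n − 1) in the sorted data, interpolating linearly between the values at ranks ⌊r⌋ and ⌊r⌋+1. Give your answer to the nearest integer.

285

Sorted: 182, 215, 285, 307, 373, 394, 419, 429, 465.
n = 9.
r = 1 + (25/100)·(9 − 1) = 1 + 2 = 3.
r is an integer, so P25 is the value at rank 3: 285.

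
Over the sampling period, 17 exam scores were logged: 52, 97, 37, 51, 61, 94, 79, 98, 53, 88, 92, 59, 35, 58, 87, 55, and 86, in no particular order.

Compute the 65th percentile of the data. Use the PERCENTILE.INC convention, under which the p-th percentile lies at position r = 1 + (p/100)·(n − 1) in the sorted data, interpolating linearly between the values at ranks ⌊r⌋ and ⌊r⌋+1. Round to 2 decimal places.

86.40

Sorted: 35, 37, 51, 52, 53, 55, 58, 59, 61, 79, 86, 87, 88, 92, 94, 97, 98.
n = 17.
r = 1 + (65/100)·(17 − 1) = 1 + 10.4 = 11.4.
Rank 11 is 86 and rank 12 is 87.
Interpolate: 86 + 0.4·(87 − 86) = 86 + 0.4·1 = 86.4.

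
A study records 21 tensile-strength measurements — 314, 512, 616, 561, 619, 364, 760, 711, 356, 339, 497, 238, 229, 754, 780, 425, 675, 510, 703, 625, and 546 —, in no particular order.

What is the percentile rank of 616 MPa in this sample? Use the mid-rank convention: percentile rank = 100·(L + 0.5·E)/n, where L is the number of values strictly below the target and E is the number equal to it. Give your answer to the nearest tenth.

Sorted: 229, 238, 314, 339, 356, 364, 425, 497, 510, 512, 546, 561, 616, 619, 625, 675, 703, 711, 754, 760, 780.
Count below 616: L = 12; count equal: E = 1; n = 21.
Percentile rank = 100·(12 + 0.5·1)/21 = 100·12.5/21 = 59.52.

59.5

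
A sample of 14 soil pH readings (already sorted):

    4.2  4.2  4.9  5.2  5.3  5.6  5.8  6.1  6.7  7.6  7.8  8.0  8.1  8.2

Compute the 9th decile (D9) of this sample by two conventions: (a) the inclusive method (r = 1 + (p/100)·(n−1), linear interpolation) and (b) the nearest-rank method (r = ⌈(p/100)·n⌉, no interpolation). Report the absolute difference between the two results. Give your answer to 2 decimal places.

0.03

n = 14.
(a) r = 12.7; between ranks 12 (8.0) and 13 (8.1): 8.07.
(b) the nearest-rank method: rank 13 → 8.1.
|8.07 − 8.1| = 0.03.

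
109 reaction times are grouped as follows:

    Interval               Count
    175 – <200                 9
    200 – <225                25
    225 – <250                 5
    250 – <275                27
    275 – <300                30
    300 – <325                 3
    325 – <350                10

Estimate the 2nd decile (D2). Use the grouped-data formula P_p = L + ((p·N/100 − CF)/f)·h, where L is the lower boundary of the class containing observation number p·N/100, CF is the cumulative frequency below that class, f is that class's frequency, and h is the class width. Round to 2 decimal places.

N = 109; target position k = 20/100 · 109 = 21.8.
Cumulative frequencies: 9, 34, 39, 66, 96, 99, 109.
Observation 21.8 falls in the class 200 – <225.
L = 200, CF = 9, f = 25, h = 25.
P20 = 200 + ((21.8 − 9)/25)·25 = 200 + 12.8 = 212.8.

212.80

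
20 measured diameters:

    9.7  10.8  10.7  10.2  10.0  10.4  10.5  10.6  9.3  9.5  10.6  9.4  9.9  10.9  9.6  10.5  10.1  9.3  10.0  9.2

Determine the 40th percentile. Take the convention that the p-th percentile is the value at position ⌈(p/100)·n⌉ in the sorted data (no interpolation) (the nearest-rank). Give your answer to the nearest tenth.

9.9

Sorted: 9.2, 9.3, 9.3, 9.4, 9.5, 9.6, 9.7, 9.9, 10.0, 10.0, 10.1, 10.2, 10.4, 10.5, 10.5, 10.6, 10.6, 10.7, 10.8, 10.9.
n = 20.
Position = ⌈40/100 · 20⌉ = ⌈8⌉ = 8.
The value at rank 8 is 9.9.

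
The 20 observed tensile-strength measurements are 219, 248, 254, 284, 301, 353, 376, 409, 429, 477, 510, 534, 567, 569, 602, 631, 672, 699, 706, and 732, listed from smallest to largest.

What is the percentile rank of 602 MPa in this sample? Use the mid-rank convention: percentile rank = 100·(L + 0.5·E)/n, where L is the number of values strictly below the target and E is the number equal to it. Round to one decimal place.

Count below 602: L = 14; count equal: E = 1; n = 20.
Percentile rank = 100·(14 + 0.5·1)/20 = 100·14.5/20 = 72.5.

72.5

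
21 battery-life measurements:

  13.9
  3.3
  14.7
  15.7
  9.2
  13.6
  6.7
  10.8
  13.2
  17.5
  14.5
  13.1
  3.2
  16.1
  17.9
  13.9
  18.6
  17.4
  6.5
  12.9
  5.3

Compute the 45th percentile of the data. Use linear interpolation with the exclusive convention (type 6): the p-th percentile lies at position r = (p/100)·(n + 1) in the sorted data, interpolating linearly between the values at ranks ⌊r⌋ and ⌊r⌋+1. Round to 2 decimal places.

Sorted: 3.2, 3.3, 5.3, 6.5, 6.7, 9.2, 10.8, 12.9, 13.1, 13.2, 13.6, 13.9, 13.9, 14.5, 14.7, 15.7, 16.1, 17.4, 17.5, 17.9, 18.6.
n = 21.
r = (45/100)·(21 + 1) = 9.9.
Rank 9 is 13.1 and rank 10 is 13.2.
Interpolate: 13.1 + 0.9·(13.2 − 13.1) = 13.1 + 0.9·0.1 = 13.19.

13.19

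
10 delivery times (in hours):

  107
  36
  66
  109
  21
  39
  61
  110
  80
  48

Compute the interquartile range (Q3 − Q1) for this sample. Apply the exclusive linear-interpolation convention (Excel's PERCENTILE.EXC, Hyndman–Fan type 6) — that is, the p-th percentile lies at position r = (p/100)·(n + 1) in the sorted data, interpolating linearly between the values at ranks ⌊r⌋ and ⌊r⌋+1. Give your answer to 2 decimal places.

Sorted: 21, 36, 39, 48, 61, 66, 80, 107, 109, 110.
n = 10.
P25: r = 2.75; ranks 2–3 are 36, 39; interpolating gives 38.25.
P75: r = 8.25; ranks 8–9 are 107, 109; interpolating gives 107.5.
Difference: 107.5 − 38.25 = 69.25.

69.25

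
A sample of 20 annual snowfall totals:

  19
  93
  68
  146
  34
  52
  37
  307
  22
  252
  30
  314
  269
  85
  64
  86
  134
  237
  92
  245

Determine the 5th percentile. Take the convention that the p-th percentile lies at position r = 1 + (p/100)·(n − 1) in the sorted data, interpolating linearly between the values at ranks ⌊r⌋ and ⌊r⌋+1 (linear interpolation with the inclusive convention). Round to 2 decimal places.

21.85

Sorted: 19, 22, 30, 34, 37, 52, 64, 68, 85, 86, 92, 93, 134, 146, 237, 245, 252, 269, 307, 314.
n = 20.
r = 1 + (5/100)·(20 − 1) = 1 + 0.95 = 1.95.
Rank 1 is 19 and rank 2 is 22.
Interpolate: 19 + 0.95·(22 − 19) = 19 + 0.95·3 = 21.85.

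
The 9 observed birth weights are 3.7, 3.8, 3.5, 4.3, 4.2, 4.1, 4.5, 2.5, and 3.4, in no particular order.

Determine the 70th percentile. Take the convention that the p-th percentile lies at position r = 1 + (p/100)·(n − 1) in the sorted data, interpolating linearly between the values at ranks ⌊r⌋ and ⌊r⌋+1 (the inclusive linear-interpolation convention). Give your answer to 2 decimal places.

4.16

Sorted: 2.5, 3.4, 3.5, 3.7, 3.8, 4.1, 4.2, 4.3, 4.5.
n = 9.
r = 1 + (70/100)·(9 − 1) = 1 + 5.6 = 6.6.
Rank 6 is 4.1 and rank 7 is 4.2.
Interpolate: 4.1 + 0.6·(4.2 − 4.1) = 4.1 + 0.6·0.1 = 4.16.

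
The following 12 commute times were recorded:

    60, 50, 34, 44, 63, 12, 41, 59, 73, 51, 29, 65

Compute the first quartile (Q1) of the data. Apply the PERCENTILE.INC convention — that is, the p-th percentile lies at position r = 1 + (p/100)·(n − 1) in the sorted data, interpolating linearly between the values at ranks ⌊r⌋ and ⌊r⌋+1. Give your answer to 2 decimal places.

39.25

Sorted: 12, 29, 34, 41, 44, 50, 51, 59, 60, 63, 65, 73.
n = 12.
r = 1 + (25/100)·(12 − 1) = 1 + 2.75 = 3.75.
Rank 3 is 34 and rank 4 is 41.
Interpolate: 34 + 0.75·(41 − 34) = 34 + 0.75·7 = 39.25.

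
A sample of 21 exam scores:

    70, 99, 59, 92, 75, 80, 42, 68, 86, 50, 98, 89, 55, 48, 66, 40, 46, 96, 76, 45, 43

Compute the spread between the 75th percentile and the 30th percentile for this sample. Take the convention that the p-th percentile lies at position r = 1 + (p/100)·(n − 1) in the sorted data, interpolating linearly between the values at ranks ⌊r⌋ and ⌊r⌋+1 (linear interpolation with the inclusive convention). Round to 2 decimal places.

Sorted: 40, 42, 43, 45, 46, 48, 50, 55, 59, 66, 68, 70, 75, 76, 80, 86, 89, 92, 96, 98, 99.
n = 21.
P30: r = 7 (integer) → 50.
P75: r = 16 (integer) → 86.
Difference: 86 − 50 = 36.

36.00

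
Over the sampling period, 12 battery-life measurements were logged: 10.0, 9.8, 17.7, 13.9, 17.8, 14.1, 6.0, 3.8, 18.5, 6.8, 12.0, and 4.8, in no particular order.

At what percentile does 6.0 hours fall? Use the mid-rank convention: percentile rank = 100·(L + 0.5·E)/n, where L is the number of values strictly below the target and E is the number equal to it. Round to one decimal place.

20.8

Sorted: 3.8, 4.8, 6.0, 6.8, 9.8, 10.0, 12.0, 13.9, 14.1, 17.7, 17.8, 18.5.
Count below 6.0: L = 2; count equal: E = 1; n = 12.
Percentile rank = 100·(2 + 0.5·1)/12 = 100·2.5/12 = 20.83.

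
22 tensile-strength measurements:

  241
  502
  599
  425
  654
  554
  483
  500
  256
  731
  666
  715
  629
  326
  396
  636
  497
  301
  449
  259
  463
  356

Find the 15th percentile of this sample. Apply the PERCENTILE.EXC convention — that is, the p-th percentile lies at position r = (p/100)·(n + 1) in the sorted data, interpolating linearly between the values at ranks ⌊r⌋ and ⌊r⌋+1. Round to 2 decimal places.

Sorted: 241, 256, 259, 301, 326, 356, 396, 425, 449, 463, 483, 497, 500, 502, 554, 599, 629, 636, 654, 666, 715, 731.
n = 22.
r = (15/100)·(22 + 1) = 3.45.
Rank 3 is 259 and rank 4 is 301.
Interpolate: 259 + 0.45·(301 − 259) = 259 + 0.45·42 = 277.9.

277.90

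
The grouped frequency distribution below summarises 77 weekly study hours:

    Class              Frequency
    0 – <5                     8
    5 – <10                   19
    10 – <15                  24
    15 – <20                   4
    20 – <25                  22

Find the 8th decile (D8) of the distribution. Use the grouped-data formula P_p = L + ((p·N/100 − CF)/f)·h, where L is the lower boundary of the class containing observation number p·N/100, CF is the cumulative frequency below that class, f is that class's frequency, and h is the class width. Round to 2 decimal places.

21.50

N = 77; target position k = 80/100 · 77 = 61.6.
Cumulative frequencies: 8, 27, 51, 55, 77.
Observation 61.6 falls in the class 20 – <25.
L = 20, CF = 55, f = 22, h = 5.
P80 = 20 + ((61.6 − 55)/22)·5 = 20 + 1.5 = 21.5.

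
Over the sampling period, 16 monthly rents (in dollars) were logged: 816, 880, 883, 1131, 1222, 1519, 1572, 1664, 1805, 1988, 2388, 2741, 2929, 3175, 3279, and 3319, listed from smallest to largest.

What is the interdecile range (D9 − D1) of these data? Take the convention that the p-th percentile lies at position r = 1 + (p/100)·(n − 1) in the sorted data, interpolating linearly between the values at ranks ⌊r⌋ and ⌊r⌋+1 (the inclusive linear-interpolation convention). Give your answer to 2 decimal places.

2345.50

n = 16.
P10: r = 2.5; ranks 2–3 are 880, 883; interpolating gives 881.5.
P90: r = 14.5; ranks 14–15 are 3175, 3279; interpolating gives 3227.
Difference: 3227 − 881.5 = 2345.5.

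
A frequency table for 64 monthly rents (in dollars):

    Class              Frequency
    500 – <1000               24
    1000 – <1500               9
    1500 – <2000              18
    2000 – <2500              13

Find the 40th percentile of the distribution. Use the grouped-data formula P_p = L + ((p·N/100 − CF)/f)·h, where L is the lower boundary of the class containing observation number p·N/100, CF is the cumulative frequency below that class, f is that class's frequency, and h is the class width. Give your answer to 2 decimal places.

N = 64; target position k = 40/100 · 64 = 25.6.
Cumulative frequencies: 24, 33, 51, 64.
Observation 25.6 falls in the class 1000 – <1500.
L = 1000, CF = 24, f = 9, h = 500.
P40 = 1000 + ((25.6 − 24)/9)·500 = 1000 + 88.8889 = 1088.89.

1088.89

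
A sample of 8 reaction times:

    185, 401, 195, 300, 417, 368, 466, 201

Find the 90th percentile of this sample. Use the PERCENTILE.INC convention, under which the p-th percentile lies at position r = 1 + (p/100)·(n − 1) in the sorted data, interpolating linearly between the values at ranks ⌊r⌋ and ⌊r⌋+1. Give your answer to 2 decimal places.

Sorted: 185, 195, 201, 300, 368, 401, 417, 466.
n = 8.
r = 1 + (90/100)·(8 − 1) = 1 + 6.3 = 7.3.
Rank 7 is 417 and rank 8 is 466.
Interpolate: 417 + 0.3·(466 − 417) = 417 + 0.3·49 = 431.7.

431.70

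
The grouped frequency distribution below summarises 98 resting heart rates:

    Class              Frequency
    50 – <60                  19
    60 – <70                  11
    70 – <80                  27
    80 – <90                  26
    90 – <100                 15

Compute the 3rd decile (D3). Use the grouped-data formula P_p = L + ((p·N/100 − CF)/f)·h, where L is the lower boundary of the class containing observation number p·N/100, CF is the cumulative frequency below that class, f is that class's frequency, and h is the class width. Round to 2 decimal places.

N = 98; target position k = 30/100 · 98 = 29.4.
Cumulative frequencies: 19, 30, 57, 83, 98.
Observation 29.4 falls in the class 60 – <70.
L = 60, CF = 19, f = 11, h = 10.
P30 = 60 + ((29.4 − 19)/11)·10 = 60 + 9.45455 = 69.4545.

69.45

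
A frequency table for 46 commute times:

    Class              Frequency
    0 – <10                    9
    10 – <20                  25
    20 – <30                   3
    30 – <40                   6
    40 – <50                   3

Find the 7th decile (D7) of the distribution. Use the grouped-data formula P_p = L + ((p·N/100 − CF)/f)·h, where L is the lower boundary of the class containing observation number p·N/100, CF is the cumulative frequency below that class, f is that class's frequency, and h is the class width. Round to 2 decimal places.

19.28

N = 46; target position k = 70/100 · 46 = 32.2.
Cumulative frequencies: 9, 34, 37, 43, 46.
Observation 32.2 falls in the class 10 – <20.
L = 10, CF = 9, f = 25, h = 10.
P70 = 10 + ((32.2 − 9)/25)·10 = 10 + 9.28 = 19.28.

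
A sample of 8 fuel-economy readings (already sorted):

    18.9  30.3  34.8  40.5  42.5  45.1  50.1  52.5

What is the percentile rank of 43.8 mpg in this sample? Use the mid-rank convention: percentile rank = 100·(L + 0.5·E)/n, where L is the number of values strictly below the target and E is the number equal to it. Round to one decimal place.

62.5

Count below 43.8: L = 5; count equal: E = 0; n = 8.
Percentile rank = 100·(5 + 0.5·0)/8 = 100·5/8 = 62.5.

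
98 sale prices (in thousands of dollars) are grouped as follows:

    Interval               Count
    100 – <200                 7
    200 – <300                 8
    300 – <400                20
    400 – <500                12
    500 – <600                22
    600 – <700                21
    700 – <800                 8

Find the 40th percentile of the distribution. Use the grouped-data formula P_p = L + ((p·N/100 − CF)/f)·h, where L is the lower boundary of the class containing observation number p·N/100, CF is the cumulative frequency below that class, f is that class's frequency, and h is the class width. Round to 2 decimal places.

N = 98; target position k = 40/100 · 98 = 39.2.
Cumulative frequencies: 7, 15, 35, 47, 69, 90, 98.
Observation 39.2 falls in the class 400 – <500.
L = 400, CF = 35, f = 12, h = 100.
P40 = 400 + ((39.2 − 35)/12)·100 = 400 + 35 = 435.

435.00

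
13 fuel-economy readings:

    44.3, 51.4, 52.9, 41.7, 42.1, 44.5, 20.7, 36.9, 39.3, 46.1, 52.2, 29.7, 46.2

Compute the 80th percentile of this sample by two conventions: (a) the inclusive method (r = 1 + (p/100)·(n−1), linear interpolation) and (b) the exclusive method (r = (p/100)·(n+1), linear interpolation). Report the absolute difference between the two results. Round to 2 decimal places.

2.24

Sorted: 20.7, 29.7, 36.9, 39.3, 41.7, 42.1, 44.3, 44.5, 46.1, 46.2, 51.4, 52.2, 52.9.
n = 13.
(a) r = 10.6; between ranks 10 (46.2) and 11 (51.4): 49.32.
(b) r = 11.2; between ranks 11 (51.4) and 12 (52.2): 51.56.
|49.32 − 51.56| = 2.24.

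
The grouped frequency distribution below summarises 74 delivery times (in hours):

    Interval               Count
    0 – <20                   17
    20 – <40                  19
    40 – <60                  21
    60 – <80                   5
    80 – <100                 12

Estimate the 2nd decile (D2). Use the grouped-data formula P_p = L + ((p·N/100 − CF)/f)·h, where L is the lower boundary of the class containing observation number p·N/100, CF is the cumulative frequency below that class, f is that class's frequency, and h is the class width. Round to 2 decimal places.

N = 74; target position k = 20/100 · 74 = 14.8.
Cumulative frequencies: 17, 36, 57, 62, 74.
Observation 14.8 falls in the class 0 – <20.
L = 0, CF = 0, f = 17, h = 20.
P20 = 0 + ((14.8 − 0)/17)·20 = 0 + 17.4118 = 17.4118.

17.41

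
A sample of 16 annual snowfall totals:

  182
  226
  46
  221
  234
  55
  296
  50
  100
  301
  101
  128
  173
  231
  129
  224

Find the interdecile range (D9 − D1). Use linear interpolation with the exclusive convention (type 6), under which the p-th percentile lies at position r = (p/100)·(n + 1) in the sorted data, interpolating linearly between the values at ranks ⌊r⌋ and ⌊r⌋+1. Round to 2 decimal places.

248.70

Sorted: 46, 50, 55, 100, 101, 128, 129, 173, 182, 221, 224, 226, 231, 234, 296, 301.
n = 16.
P10: r = 1.7; ranks 1–2 are 46, 50; interpolating gives 48.8.
P90: r = 15.3; ranks 15–16 are 296, 301; interpolating gives 297.5.
Difference: 297.5 − 48.8 = 248.7.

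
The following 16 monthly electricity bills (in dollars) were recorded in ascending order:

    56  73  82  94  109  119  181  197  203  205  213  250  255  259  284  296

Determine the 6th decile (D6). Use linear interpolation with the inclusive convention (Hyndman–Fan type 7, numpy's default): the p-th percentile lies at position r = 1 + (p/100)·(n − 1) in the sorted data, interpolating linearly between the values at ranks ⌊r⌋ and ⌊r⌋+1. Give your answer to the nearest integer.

205

n = 16.
r = 1 + (60/100)·(16 − 1) = 1 + 9 = 10.
r is an integer, so P60 is the value at rank 10: 205.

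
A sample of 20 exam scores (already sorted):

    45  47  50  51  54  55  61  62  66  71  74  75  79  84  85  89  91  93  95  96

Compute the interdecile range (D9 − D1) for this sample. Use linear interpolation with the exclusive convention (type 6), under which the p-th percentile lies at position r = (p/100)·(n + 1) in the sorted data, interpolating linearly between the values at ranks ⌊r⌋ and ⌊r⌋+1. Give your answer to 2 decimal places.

47.50

n = 20.
P10: r = 2.1; ranks 2–3 are 47, 50; interpolating gives 47.3.
P90: r = 18.9; ranks 18–19 are 93, 95; interpolating gives 94.8.
Difference: 94.8 − 47.3 = 47.5.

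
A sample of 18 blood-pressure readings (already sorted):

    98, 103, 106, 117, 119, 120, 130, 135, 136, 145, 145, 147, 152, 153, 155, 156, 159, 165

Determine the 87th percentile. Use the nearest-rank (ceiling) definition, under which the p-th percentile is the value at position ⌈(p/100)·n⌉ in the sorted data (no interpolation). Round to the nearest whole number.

n = 18.
Position = ⌈87/100 · 18⌉ = ⌈15.66⌉ = 16.
The value at rank 16 is 156.

156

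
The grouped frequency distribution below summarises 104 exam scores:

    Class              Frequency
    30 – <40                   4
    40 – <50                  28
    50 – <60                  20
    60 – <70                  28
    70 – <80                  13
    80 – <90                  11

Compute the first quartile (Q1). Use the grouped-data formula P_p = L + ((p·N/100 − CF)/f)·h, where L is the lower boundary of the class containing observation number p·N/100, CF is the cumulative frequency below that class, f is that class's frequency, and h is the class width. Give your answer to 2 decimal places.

N = 104; target position k = 25/100 · 104 = 26.
Cumulative frequencies: 4, 32, 52, 80, 93, 104.
Observation 26 falls in the class 40 – <50.
L = 40, CF = 4, f = 28, h = 10.
P25 = 40 + ((26 − 4)/28)·10 = 40 + 7.85714 = 47.8571.

47.86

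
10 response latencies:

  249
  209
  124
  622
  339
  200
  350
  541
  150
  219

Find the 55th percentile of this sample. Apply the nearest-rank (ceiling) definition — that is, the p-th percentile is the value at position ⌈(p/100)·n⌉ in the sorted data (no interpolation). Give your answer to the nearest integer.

Sorted: 124, 150, 200, 209, 219, 249, 339, 350, 541, 622.
n = 10.
Position = ⌈55/100 · 10⌉ = ⌈5.5⌉ = 6.
The value at rank 6 is 249.

249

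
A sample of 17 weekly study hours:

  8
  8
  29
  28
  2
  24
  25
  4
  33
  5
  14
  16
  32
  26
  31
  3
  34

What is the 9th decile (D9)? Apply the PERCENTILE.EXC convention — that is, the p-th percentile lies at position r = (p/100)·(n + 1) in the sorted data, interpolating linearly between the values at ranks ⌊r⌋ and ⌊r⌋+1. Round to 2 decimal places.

33.20

Sorted: 2, 3, 4, 5, 8, 8, 14, 16, 24, 25, 26, 28, 29, 31, 32, 33, 34.
n = 17.
r = (90/100)·(17 + 1) = 16.2.
Rank 16 is 33 and rank 17 is 34.
Interpolate: 33 + 0.2·(34 − 33) = 33 + 0.2·1 = 33.2.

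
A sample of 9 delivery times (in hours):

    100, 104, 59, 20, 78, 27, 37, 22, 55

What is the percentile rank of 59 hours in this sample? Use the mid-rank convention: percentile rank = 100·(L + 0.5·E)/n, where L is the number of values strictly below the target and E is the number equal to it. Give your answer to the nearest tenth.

61.1

Sorted: 20, 22, 27, 37, 55, 59, 78, 100, 104.
Count below 59: L = 5; count equal: E = 1; n = 9.
Percentile rank = 100·(5 + 0.5·1)/9 = 100·5.5/9 = 61.11.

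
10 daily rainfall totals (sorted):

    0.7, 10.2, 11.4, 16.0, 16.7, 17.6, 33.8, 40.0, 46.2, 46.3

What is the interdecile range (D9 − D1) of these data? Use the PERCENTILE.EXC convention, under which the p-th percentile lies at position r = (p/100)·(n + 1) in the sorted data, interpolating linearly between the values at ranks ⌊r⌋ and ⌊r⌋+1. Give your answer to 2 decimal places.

n = 10.
P10: r = 1.1; ranks 1–2 are 0.7, 10.2; interpolating gives 1.65.
P90: r = 9.9; ranks 9–10 are 46.2, 46.3; interpolating gives 46.29.
Difference: 46.29 − 1.65 = 44.64.

44.64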